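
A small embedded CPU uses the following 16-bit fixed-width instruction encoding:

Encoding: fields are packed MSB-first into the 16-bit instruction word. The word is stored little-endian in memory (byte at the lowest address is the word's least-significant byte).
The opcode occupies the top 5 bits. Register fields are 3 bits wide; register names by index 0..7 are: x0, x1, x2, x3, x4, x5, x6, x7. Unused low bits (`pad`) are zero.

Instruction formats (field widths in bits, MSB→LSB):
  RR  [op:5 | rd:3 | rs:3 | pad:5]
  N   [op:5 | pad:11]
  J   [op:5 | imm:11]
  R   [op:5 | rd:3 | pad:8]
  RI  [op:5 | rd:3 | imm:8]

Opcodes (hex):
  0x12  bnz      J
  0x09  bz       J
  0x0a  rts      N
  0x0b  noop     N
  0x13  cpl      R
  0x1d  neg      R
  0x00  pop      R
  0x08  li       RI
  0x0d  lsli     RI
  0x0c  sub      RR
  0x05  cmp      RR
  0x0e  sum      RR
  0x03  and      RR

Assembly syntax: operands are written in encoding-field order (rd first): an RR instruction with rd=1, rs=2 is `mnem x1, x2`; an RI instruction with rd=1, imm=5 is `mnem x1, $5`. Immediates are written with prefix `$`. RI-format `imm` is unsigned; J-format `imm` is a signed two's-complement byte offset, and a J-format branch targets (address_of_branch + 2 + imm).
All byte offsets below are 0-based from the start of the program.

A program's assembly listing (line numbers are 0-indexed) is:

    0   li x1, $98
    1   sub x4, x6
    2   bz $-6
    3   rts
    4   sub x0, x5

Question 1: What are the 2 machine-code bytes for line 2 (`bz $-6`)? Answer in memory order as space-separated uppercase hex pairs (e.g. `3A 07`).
FA 4F

2. bz fields op=0x9:5|imm=-6:11 → word 4ffah → fa 4f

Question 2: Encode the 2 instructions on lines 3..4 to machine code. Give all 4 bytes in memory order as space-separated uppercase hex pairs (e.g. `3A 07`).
00 50 A0 60

L3: rts op=0xa:5|pad=0:11 ⇒ 0x5000 ⇒ little 00 50
L4: sub op=0xc:5|rd=0:3|rs=5:3|pad=0:5 ⇒ 0x60a0 ⇒ little a0 60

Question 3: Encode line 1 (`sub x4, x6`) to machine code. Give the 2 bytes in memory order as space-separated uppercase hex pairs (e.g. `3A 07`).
C0 64

1. sub fields op=0xc:5|rd=4:3|rs=6:3|pad=0:5 → word 64c0h → c0 64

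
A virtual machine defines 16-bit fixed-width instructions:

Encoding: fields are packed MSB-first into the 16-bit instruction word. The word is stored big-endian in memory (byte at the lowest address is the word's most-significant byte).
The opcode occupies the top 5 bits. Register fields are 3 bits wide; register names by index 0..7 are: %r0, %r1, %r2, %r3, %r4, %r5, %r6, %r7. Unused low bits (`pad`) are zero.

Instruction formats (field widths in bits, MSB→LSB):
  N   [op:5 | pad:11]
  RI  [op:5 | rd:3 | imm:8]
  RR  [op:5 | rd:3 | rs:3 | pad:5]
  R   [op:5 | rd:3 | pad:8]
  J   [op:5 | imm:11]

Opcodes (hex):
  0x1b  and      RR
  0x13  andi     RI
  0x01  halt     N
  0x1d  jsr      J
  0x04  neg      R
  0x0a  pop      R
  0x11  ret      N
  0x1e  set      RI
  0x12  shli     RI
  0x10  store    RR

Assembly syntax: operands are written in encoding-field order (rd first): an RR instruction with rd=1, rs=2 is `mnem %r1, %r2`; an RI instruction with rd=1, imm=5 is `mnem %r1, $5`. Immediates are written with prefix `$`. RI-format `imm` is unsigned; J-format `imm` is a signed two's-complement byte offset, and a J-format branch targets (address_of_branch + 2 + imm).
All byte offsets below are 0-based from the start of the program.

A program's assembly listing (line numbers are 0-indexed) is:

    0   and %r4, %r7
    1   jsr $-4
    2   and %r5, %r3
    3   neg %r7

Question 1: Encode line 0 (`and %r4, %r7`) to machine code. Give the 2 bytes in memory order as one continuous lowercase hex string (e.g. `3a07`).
L0: and op=0x1b:5|rd=4:3|rs=7:3|pad=0:5 ⇒ 0xdce0 ⇒ big dc e0

dce0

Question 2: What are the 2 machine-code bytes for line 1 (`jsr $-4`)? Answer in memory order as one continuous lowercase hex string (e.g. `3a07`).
effc

1. jsr fields op=0x1d:5|imm=-4:11 → word effch → ef fc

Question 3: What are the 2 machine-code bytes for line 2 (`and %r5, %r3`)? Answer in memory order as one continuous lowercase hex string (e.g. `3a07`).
L2: and op=0x1b:5|rd=5:3|rs=3:3|pad=0:5 ⇒ 0xdd60 ⇒ big dd 60

dd60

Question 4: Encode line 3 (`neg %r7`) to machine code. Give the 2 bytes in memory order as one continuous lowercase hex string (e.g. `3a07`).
2700

L3: neg op=0x4:5|rd=7:3|pad=0:8 ⇒ 0x2700 ⇒ big 27 00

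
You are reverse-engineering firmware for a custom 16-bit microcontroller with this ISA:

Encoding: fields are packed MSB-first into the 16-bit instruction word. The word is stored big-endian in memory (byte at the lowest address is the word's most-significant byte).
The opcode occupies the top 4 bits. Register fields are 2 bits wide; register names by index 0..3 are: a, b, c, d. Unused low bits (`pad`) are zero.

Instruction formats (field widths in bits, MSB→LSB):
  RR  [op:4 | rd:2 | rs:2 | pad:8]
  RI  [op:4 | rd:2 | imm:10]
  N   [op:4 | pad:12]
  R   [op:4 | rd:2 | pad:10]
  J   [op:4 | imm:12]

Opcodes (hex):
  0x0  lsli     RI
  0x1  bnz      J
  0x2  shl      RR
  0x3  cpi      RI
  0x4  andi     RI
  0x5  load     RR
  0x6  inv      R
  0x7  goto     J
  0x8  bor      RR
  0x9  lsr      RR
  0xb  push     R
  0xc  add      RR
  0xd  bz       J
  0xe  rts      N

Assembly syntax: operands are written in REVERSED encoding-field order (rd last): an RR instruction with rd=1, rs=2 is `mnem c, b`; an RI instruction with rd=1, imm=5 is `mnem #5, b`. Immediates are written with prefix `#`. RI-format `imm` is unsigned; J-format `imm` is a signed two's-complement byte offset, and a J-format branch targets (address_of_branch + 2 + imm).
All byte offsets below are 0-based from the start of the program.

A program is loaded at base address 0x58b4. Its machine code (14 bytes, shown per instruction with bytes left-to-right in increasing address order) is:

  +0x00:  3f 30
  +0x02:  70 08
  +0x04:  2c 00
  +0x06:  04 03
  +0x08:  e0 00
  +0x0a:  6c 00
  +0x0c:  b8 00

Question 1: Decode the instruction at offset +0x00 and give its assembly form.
cpi #816, d

[00] 3f 30 → 0x3f30
  op=0x3f30>>12=0x3 ⇒ cpi (RI)
  rd: (w>>10)&0x3=0x3 → d
  imm: (w>>0)&0x3ff=0x330 → #816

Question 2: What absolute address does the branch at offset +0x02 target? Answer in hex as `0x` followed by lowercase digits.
0x58c0

@+02  big-endian(70 08) = 0x7008
  op=0x7008>>12=0x7 ⇒ goto (J)
  [11:0] imm=8 = #8
  target = base 0x58b4 + off 0x02 + 2 + imm 8 = 0x58c0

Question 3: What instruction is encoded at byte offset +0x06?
lsli #3, b

off 0x06: read 04 03 as big → 0x0403
  top 4b → 0x0 → lsli [RI]
  rd@[11:10]=0x1 ⇒ b
  imm@[9:0]=0x3 ⇒ #3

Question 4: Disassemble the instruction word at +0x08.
rts

+0x08: e0 00 ⇒ word 0xe000 (big)
  op=0xe000>>12=0xe ⇒ rts (N)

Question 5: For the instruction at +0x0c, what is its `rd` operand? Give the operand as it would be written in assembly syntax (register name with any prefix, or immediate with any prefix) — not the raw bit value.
c

[0c] b8 00 → 0xb800
  opcode bits[15:12]=0xb: push/R
  rd@[11:10]=0x2 ⇒ c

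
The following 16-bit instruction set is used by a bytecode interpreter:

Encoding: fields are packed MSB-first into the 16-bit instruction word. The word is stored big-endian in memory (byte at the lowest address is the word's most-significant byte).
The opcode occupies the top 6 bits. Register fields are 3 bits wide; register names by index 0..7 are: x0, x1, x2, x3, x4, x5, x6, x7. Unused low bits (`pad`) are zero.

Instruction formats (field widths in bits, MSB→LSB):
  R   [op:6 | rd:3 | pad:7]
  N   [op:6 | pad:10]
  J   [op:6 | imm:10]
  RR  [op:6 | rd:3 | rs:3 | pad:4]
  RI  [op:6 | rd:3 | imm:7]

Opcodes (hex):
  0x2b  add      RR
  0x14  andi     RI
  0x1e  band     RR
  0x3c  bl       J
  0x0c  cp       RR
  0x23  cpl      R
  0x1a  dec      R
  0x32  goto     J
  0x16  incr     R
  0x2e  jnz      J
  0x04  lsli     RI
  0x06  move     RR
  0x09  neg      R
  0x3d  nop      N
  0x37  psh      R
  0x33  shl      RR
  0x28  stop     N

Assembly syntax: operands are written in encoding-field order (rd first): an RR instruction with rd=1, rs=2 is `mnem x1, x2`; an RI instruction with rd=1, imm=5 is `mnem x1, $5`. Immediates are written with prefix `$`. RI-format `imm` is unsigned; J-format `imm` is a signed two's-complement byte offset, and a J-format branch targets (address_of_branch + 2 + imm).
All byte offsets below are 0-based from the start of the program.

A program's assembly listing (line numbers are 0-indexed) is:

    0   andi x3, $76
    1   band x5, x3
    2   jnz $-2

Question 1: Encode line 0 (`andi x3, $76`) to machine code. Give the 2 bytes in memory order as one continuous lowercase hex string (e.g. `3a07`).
51cc

line 0 (andi): pack op=0x14:6|rd=3:3|imm=76:7 = 0x51cc; big→ 51 cc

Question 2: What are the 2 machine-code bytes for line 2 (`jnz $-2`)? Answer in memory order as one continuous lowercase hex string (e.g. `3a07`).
2. jnz fields op=0x2e:6|imm=-2:10 → word bbfeh → bb fe

bbfe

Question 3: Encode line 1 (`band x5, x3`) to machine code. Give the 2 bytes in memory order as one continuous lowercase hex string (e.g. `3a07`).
line 1 (band): pack op=0x1e:6|rd=5:3|rs=3:3|pad=0:4 = 0x7ab0; big→ 7a b0

7ab0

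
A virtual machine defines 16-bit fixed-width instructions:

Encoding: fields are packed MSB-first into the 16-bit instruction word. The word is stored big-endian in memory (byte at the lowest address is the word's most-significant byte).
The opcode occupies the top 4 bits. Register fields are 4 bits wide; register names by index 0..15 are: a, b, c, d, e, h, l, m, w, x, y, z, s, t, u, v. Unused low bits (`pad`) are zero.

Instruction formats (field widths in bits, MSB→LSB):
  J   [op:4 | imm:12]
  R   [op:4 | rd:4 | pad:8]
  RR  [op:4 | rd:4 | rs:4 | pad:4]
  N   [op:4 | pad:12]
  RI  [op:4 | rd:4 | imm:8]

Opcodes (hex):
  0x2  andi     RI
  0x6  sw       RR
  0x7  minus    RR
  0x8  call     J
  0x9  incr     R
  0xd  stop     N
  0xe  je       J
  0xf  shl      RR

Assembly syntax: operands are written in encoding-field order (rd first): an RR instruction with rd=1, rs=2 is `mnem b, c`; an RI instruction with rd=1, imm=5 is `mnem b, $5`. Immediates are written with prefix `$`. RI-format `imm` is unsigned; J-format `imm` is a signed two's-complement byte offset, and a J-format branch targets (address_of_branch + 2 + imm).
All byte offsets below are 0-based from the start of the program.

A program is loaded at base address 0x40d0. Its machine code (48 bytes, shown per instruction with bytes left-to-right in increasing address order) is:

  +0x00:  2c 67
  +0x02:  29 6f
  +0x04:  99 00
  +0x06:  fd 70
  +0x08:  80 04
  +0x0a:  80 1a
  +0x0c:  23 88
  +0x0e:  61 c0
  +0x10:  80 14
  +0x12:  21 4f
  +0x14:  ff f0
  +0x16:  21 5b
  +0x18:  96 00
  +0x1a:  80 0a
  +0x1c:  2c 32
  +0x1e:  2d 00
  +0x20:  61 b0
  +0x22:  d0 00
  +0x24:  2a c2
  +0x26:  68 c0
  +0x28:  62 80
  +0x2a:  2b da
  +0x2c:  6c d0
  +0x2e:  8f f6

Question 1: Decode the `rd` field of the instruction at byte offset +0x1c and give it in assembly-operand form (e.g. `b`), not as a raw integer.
[1c] 2c 32 → 0x2c32
  top 4b → 0x2 → andi [RI]
  [11:8] rd=12 = s
  [7:0] imm=50 = $50

s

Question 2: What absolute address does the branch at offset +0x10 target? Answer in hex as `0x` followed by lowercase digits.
off 0x10: read 80 14 as big → 0x8014
  opcode bits[15:12]=0x8: call/J
  imm: (w>>0)&0xfff=0x14 → $20
  target = base 0x40d0 + off 0x10 + 2 + imm 20 = 0x40f6

0x40f6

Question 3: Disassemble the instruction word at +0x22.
off 0x22: read d0 00 as big → 0xd000
  opcode bits[15:12]=0xd: stop/N

stop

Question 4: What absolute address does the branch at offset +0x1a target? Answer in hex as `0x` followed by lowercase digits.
off 0x1a: read 80 0a as big → 0x800a
  op=0x800a>>12=0x8 ⇒ call (J)
  imm@[11:0]=0xa ⇒ $10
  target = base 0x40d0 + off 0x1a + 2 + imm 10 = 0x40f6

0x40f6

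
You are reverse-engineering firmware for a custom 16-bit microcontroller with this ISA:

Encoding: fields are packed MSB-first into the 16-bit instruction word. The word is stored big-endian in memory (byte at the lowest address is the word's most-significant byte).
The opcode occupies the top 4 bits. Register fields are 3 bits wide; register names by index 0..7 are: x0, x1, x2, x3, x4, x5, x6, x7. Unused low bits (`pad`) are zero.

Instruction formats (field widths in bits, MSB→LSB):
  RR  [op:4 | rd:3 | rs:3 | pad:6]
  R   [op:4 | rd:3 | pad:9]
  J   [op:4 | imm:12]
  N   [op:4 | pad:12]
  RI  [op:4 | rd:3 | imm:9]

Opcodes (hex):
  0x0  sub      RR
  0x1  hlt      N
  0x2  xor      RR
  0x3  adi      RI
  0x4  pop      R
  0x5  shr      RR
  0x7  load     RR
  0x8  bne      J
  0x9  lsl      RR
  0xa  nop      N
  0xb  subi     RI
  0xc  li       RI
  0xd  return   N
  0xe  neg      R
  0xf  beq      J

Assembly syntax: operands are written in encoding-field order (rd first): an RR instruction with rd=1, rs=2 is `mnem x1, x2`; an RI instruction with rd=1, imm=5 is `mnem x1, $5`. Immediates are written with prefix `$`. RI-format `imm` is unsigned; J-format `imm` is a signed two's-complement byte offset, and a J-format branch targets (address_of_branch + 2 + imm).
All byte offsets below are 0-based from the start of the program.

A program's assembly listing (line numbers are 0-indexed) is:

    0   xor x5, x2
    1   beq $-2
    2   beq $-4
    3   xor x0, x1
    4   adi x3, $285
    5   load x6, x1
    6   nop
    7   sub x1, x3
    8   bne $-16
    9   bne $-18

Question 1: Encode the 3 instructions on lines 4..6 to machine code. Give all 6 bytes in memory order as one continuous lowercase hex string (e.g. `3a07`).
line 4 (adi): pack op=0x3:4|rd=3:3|imm=285:9 = 0x371d; big→ 37 1d
line 5 (load): pack op=0x7:4|rd=6:3|rs=1:3|pad=0:6 = 0x7c40; big→ 7c 40
line 6 (nop): pack op=0xa:4|pad=0:12 = 0xa000; big→ a0 00

371d7c40a000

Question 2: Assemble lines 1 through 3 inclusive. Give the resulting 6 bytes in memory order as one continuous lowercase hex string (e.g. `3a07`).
fffefffc2040

1. beq fields op=0xf:4|imm=-2:12 → word fffeh → ff fe
2. beq fields op=0xf:4|imm=-4:12 → word fffch → ff fc
3. xor fields op=0x2:4|rd=0:3|rs=1:3|pad=0:6 → word 2040h → 20 40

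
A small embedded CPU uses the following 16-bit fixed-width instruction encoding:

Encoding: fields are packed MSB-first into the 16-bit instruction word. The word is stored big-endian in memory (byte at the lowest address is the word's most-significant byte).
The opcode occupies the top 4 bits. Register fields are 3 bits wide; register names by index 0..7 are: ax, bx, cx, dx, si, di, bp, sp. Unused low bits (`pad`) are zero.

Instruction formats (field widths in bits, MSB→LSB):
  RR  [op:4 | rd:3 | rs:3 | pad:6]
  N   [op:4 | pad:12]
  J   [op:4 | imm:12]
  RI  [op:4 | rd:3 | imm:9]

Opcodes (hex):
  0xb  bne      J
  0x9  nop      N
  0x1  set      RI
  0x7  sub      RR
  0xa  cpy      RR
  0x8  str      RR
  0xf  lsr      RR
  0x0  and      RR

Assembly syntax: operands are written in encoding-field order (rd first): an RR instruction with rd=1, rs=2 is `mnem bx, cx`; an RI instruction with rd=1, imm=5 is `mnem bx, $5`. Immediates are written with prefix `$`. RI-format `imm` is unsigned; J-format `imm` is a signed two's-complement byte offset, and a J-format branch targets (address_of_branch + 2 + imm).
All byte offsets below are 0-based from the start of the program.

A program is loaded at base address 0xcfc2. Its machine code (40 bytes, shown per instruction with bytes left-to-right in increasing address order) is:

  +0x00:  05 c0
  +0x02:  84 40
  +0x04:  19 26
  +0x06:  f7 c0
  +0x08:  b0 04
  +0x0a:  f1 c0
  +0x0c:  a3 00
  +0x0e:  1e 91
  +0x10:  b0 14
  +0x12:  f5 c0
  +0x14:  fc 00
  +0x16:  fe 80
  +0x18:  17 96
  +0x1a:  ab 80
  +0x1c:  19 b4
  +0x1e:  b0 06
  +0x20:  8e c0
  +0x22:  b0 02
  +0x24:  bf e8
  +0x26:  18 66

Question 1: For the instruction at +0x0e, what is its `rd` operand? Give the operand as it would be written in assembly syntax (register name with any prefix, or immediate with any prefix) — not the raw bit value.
sp

off 0x0e: read 1e 91 as big → 0x1e91
  top 4b → 0x1 → set [RI]
  rd: (w>>9)&0x7=0x7 → sp
  imm: (w>>0)&0x1ff=0x91 → $145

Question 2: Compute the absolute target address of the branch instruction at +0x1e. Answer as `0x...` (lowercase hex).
off 0x1e: read b0 06 as big → 0xb006
  op=0xb006>>12=0xb ⇒ bne (J)
  imm: (w>>0)&0xfff=0x6 → $6
  target = base 0xcfc2 + off 0x1e + 2 + imm 6 = 0xcfe8

0xcfe8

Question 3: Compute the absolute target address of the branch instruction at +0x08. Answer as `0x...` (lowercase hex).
0xcfd0

@+08  big-endian(b0 04) = 0xb004
  op=0xb004>>12=0xb ⇒ bne (J)
  [11:0] imm=4 = $4
  target = base 0xcfc2 + off 0x08 + 2 + imm 4 = 0xcfd0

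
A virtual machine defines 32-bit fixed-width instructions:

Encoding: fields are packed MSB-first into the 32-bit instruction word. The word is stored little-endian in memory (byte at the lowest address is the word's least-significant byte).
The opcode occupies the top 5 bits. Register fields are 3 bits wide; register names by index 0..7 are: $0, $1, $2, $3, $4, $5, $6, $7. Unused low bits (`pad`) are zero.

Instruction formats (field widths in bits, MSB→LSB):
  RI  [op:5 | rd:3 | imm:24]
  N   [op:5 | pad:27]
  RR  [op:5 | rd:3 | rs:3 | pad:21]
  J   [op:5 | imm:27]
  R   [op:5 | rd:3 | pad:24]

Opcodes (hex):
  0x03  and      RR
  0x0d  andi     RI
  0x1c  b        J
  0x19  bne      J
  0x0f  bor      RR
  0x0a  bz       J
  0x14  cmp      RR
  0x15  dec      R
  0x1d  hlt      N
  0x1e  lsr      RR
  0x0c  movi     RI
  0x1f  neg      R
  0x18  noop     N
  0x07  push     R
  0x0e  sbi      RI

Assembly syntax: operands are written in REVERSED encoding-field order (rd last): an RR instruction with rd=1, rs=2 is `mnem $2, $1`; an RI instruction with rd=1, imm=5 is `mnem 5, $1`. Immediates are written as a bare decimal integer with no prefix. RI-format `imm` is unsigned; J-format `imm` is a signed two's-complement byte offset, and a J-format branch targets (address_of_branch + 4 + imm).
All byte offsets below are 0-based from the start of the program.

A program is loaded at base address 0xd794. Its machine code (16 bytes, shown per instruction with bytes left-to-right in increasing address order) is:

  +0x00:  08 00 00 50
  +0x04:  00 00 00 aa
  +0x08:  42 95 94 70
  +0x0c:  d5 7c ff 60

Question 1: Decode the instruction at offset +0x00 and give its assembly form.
@+00  little-endian(08 00 00 50) = 0x50000008
  top 5b → 0xa → bz [J]
  [26:0] imm=8 = 8

bz 8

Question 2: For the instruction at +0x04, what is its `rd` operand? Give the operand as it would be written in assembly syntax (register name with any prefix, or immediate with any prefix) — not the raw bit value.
@+04  little-endian(00 00 00 aa) = 0xaa000000
  top 5b → 0x15 → dec [R]
  [26:24] rd=2 = $2

$2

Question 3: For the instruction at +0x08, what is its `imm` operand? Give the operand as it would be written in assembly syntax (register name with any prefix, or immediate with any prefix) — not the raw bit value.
9737538

off 0x08: read 42 95 94 70 as little → 0x70949542
  top 5b → 0xe → sbi [RI]
  rd@[26:24]=0x0 ⇒ $0
  imm@[23:0]=0x949542 ⇒ 9737538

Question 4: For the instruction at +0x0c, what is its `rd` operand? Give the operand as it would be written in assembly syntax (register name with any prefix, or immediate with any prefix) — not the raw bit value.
@+0c  little-endian(d5 7c ff 60) = 0x60ff7cd5
  top 5b → 0xc → movi [RI]
  rd: (w>>24)&0x7=0x0 → $0
  imm: (w>>0)&0xffffff=0xff7cd5 → 16743637

$0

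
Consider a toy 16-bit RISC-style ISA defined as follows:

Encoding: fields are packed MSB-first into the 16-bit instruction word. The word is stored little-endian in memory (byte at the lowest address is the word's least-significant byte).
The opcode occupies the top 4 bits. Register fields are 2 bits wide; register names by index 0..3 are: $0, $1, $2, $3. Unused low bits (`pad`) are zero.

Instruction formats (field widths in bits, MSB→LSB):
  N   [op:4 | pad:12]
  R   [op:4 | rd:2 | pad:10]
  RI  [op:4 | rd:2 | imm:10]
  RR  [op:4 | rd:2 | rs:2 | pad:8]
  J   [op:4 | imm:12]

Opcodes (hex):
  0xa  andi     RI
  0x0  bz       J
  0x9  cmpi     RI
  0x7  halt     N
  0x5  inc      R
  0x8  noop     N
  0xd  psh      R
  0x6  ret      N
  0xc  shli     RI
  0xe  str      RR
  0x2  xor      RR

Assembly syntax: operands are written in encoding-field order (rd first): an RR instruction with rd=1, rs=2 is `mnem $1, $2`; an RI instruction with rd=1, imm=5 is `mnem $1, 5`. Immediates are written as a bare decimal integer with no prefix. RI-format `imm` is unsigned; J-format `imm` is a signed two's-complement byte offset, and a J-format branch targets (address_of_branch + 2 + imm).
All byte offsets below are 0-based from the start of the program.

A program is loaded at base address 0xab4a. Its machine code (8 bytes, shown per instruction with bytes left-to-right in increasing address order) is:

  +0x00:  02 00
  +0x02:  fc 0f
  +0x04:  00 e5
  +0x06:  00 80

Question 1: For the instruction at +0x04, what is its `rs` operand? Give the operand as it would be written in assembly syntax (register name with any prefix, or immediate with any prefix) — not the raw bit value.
$1

+0x04: 00 e5 ⇒ word 0xe500 (little)
  opcode bits[15:12]=0xe: str/RR
  [11:10] rd=1 = $1
  [9:8] rs=1 = $1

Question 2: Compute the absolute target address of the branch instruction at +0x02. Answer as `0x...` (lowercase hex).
+0x02: fc 0f ⇒ word 0x0ffc (little)
  top 4b → 0x0 → bz [J]
  imm@[11:0]=0xffc (s12→-4) ⇒ -4
  target = base 0xab4a + off 0x02 + 2 + imm -4 = 0xab4a

0xab4a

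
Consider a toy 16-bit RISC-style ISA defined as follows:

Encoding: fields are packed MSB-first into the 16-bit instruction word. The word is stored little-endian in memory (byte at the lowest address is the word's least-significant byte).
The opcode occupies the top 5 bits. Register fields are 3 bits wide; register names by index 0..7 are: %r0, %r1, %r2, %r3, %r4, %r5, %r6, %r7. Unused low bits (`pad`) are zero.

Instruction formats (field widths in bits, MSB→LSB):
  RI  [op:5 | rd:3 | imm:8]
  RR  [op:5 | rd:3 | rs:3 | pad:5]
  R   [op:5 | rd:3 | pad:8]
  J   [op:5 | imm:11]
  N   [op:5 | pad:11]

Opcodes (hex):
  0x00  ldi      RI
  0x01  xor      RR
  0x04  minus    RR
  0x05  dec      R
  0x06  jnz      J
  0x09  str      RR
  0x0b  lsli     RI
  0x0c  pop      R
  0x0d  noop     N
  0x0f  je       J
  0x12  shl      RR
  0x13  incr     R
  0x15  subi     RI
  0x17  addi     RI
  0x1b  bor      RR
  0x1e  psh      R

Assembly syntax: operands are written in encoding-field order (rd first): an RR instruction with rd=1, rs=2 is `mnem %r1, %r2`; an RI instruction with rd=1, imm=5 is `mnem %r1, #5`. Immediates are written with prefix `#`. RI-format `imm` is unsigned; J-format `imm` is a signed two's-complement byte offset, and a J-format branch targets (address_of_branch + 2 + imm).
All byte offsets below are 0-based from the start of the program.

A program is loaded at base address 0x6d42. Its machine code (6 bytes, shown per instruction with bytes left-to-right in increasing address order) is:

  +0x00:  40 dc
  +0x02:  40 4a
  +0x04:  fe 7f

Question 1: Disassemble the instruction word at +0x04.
je #-2

[04] fe 7f → 0x7ffe
  op=0x7ffe>>11=0xf ⇒ je (J)
  imm@[10:0]=0x7fe (s11→-2) ⇒ #-2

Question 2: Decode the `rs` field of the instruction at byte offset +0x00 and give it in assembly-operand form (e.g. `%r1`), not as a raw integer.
%r2

[00] 40 dc → 0xdc40
  op=0xdc40>>11=0x1b ⇒ bor (RR)
  rd@[10:8]=0x4 ⇒ %r4
  rs@[7:5]=0x2 ⇒ %r2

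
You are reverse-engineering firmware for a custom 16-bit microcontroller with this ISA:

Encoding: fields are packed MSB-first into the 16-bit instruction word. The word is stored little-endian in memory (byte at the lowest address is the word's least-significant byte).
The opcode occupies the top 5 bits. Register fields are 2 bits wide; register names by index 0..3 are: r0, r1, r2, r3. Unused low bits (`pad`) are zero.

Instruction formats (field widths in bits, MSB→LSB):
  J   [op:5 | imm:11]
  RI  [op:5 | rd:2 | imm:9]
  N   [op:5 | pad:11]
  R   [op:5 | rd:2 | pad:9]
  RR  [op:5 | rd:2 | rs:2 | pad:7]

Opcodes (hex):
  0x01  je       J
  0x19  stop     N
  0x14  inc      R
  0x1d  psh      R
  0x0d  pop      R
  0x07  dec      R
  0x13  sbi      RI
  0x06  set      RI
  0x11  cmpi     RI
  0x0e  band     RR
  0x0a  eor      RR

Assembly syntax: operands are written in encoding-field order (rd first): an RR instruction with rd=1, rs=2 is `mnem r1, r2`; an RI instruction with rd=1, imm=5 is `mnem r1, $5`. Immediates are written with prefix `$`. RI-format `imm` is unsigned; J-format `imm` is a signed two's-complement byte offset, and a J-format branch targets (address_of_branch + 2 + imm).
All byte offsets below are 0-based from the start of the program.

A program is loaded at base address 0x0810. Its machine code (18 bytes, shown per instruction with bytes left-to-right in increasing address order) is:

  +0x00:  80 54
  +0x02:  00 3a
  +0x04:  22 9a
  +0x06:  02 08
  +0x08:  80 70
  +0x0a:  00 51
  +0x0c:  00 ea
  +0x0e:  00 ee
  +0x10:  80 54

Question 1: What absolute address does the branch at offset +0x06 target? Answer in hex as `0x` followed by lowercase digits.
[06] 02 08 → 0x0802
  op=0x0802>>11=0x1 ⇒ je (J)
  [10:0] imm=2 = $2
  target = base 0x0810 + off 0x06 + 2 + imm 2 = 0x081a

0x081a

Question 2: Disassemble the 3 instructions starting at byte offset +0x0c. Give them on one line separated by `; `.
psh r1; psh r3; eor r2, r1

[0c] 00 ea → 0xea00
  top 5b → 0x1d → psh [R]
  [10:9] rd=1 = r1
[0e] 00 ee → 0xee00
  top 5b → 0x1d → psh [R]
  [10:9] rd=3 = r3
[10] 80 54 → 0x5480
  top 5b → 0xa → eor [RR]
  [10:9] rd=2 = r2
  [8:7] rs=1 = r1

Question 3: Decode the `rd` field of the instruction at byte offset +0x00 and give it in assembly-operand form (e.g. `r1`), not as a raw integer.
r2

off 0x00: read 80 54 as little → 0x5480
  op=0x5480>>11=0xa ⇒ eor (RR)
  [10:9] rd=2 = r2
  [8:7] rs=1 = r1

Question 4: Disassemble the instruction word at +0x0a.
off 0x0a: read 00 51 as little → 0x5100
  op=0x5100>>11=0xa ⇒ eor (RR)
  [10:9] rd=0 = r0
  [8:7] rs=2 = r2

eor r0, r2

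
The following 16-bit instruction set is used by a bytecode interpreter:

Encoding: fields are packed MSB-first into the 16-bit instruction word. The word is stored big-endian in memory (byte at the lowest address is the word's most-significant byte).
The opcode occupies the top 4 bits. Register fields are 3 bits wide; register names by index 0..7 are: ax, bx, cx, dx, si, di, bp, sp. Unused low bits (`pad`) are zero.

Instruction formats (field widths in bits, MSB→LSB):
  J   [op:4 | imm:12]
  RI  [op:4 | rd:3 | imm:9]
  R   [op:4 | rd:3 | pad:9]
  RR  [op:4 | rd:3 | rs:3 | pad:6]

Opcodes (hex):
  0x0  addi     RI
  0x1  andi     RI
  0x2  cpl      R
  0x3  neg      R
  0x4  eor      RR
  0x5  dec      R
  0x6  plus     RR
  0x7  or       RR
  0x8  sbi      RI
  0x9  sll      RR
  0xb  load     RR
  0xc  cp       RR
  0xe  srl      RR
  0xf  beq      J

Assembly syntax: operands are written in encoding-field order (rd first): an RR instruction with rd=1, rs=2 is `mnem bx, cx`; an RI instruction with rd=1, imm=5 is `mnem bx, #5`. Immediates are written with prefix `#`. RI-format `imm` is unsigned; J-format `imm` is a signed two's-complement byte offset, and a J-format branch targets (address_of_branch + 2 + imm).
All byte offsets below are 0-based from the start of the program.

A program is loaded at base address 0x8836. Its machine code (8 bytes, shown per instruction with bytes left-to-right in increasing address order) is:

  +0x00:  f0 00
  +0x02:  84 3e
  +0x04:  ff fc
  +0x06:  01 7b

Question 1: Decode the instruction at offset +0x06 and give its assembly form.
addi ax, #379

off 0x06: read 01 7b as big → 0x017b
  top 4b → 0x0 → addi [RI]
  rd: (w>>9)&0x7=0x0 → ax
  imm: (w>>0)&0x1ff=0x17b → #379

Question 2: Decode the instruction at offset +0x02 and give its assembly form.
[02] 84 3e → 0x843e
  op=0x843e>>12=0x8 ⇒ sbi (RI)
  rd@[11:9]=0x2 ⇒ cx
  imm@[8:0]=0x3e ⇒ #62

sbi cx, #62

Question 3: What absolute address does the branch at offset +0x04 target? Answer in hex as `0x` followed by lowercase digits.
[04] ff fc → 0xfffc
  op=0xfffc>>12=0xf ⇒ beq (J)
  [11:0] imm=4092 (s12→-4) = #-4
  target = base 0x8836 + off 0x04 + 2 + imm -4 = 0x8838

0x8838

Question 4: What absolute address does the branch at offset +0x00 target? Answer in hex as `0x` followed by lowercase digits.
off 0x00: read f0 00 as big → 0xf000
  op=0xf000>>12=0xf ⇒ beq (J)
  [11:0] imm=0 = #0
  target = base 0x8836 + off 0x00 + 2 + imm 0 = 0x8838

0x8838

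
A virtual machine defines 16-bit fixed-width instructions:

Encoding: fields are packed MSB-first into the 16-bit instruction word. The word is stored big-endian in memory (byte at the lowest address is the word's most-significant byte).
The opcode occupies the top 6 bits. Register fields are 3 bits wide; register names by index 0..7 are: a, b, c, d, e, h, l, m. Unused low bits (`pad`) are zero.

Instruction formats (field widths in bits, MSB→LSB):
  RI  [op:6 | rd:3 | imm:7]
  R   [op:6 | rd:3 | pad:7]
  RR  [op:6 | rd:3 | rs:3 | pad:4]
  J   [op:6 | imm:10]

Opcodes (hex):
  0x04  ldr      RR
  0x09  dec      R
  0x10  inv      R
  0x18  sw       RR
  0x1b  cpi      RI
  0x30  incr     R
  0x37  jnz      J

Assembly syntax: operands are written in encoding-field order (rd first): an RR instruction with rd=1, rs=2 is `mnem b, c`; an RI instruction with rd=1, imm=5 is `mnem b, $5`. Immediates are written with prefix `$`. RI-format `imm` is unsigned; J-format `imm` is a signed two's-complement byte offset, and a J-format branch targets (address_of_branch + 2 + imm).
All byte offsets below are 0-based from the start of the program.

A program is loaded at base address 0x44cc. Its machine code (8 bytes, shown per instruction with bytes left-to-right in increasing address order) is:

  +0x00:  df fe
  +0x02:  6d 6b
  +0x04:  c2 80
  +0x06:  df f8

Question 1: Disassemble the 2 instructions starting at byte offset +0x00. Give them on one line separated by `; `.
[00] df fe → 0xdffe
  op=0xdffe>>10=0x37 ⇒ jnz (J)
  [9:0] imm=1022 (s10→-2) = $-2
[02] 6d 6b → 0x6d6b
  op=0x6d6b>>10=0x1b ⇒ cpi (RI)
  [9:7] rd=2 = c
  [6:0] imm=107 = $107

jnz $-2; cpi c, $107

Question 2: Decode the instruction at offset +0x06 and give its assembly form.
@+06  big-endian(df f8) = 0xdff8
  op=0xdff8>>10=0x37 ⇒ jnz (J)
  imm: (w>>0)&0x3ff=0x3f8 (s10→-8) → $-8

jnz $-8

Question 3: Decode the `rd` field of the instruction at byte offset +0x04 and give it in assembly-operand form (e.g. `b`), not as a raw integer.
[04] c2 80 → 0xc280
  op=0xc280>>10=0x30 ⇒ incr (R)
  rd@[9:7]=0x5 ⇒ h

h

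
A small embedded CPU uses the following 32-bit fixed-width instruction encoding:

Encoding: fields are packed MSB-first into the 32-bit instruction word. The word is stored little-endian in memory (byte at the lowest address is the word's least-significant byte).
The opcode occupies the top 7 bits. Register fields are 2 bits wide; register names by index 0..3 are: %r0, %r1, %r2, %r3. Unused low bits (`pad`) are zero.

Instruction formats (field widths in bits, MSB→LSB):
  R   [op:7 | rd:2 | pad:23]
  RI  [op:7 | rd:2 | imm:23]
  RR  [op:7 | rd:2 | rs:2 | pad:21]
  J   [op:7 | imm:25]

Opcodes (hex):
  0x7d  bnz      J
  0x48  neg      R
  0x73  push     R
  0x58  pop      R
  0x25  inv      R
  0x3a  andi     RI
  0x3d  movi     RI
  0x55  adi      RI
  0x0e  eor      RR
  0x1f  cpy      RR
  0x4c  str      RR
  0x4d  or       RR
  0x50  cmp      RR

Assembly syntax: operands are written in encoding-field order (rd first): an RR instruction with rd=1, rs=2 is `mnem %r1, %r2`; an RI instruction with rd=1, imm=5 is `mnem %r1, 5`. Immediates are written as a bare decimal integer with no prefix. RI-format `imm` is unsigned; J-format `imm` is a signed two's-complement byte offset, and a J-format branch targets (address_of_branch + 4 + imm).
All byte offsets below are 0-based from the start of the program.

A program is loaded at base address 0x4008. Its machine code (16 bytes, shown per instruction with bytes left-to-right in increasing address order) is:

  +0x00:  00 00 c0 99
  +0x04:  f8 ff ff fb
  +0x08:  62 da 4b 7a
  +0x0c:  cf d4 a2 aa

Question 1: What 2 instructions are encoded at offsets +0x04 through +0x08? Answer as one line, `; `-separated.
bnz -8; movi %r0, 4971106

off 0x04: read f8 ff ff fb as little → 0xfbfffff8
  op=0xfbfffff8>>25=0x7d ⇒ bnz (J)
  imm@[24:0]=0x1fffff8 (s25→-8) ⇒ -8
off 0x08: read 62 da 4b 7a as little → 0x7a4bda62
  op=0x7a4bda62>>25=0x3d ⇒ movi (RI)
  rd@[24:23]=0x0 ⇒ %r0
  imm@[22:0]=0x4bda62 ⇒ 4971106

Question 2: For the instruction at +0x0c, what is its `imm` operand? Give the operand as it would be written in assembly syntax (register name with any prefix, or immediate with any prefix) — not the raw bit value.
[0c] cf d4 a2 aa → 0xaaa2d4cf
  op=0xaaa2d4cf>>25=0x55 ⇒ adi (RI)
  rd: (w>>23)&0x3=0x1 → %r1
  imm: (w>>0)&0x7fffff=0x22d4cf → 2282703

2282703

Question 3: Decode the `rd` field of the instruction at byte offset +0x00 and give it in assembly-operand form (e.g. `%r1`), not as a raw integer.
@+00  little-endian(00 00 c0 99) = 0x99c00000
  top 7b → 0x4c → str [RR]
  [24:23] rd=3 = %r3
  [22:21] rs=2 = %r2

%r3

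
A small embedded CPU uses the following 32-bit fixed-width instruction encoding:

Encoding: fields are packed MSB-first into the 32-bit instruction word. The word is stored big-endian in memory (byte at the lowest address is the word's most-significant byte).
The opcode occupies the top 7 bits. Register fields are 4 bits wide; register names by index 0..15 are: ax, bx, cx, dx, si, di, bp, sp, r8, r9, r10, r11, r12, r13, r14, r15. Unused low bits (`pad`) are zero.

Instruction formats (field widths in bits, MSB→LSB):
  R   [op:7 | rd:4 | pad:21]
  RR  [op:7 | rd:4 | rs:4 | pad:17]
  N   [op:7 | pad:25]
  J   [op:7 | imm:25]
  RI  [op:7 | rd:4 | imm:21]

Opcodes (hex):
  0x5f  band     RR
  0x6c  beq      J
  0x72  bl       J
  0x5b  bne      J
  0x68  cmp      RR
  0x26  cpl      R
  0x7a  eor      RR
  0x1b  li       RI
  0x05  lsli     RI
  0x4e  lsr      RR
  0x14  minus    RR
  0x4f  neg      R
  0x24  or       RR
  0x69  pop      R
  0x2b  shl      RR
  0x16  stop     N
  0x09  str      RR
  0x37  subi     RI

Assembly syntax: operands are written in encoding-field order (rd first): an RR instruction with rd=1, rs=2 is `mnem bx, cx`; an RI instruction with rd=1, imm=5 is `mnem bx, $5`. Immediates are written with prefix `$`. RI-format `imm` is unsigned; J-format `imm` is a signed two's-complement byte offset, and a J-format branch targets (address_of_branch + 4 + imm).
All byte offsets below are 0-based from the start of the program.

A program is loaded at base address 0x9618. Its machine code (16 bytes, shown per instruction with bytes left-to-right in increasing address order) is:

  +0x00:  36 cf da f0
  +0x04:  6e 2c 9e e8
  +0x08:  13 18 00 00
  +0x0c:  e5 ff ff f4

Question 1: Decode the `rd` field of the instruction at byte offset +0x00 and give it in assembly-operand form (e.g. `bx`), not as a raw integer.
[00] 36 cf da f0 → 0x36cfdaf0
  opcode bits[31:25]=0x1b: li/RI
  rd@[24:21]=0x6 ⇒ bp
  imm@[20:0]=0xfdaf0 ⇒ $1039088

bp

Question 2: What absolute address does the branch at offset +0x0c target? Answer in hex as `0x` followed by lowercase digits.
0x961c

@+0c  big-endian(e5 ff ff f4) = 0xe5fffff4
  op=0xe5fffff4>>25=0x72 ⇒ bl (J)
  [24:0] imm=33554420 (s25→-12) = $-12
  target = base 0x9618 + off 0x0c + 4 + imm -12 = 0x961c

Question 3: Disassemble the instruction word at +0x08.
@+08  big-endian(13 18 00 00) = 0x13180000
  top 7b → 0x9 → str [RR]
  rd@[24:21]=0x8 ⇒ r8
  rs@[20:17]=0xc ⇒ r12

str r8, r12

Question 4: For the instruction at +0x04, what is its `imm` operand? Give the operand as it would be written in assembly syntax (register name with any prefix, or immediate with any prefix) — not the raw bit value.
$827112

[04] 6e 2c 9e e8 → 0x6e2c9ee8
  top 7b → 0x37 → subi [RI]
  rd: (w>>21)&0xf=0x1 → bx
  imm: (w>>0)&0x1fffff=0xc9ee8 → $827112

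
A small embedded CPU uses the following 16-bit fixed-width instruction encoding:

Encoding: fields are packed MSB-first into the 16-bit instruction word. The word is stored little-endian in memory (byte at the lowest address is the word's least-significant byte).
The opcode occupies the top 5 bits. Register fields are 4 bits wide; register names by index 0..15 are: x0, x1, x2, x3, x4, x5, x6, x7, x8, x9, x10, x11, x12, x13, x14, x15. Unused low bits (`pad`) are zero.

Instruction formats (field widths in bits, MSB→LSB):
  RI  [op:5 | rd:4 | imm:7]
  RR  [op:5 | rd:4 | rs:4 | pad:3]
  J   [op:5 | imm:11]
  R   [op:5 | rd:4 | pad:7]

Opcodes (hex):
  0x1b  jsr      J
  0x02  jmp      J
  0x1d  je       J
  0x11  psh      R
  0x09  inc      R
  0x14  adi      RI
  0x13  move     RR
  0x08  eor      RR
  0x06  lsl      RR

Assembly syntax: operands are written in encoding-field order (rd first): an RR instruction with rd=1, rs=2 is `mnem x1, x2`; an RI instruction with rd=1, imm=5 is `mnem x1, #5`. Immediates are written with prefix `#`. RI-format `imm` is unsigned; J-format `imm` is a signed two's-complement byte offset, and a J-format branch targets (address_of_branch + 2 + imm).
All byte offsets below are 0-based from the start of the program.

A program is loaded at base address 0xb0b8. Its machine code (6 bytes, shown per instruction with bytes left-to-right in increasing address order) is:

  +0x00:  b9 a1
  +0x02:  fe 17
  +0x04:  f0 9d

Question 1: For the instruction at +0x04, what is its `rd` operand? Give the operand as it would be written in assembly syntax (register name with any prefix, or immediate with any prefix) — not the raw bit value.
+0x04: f0 9d ⇒ word 0x9df0 (little)
  opcode bits[15:11]=0x13: move/RR
  rd: (w>>7)&0xf=0xb → x11
  rs: (w>>3)&0xf=0xe → x14

x11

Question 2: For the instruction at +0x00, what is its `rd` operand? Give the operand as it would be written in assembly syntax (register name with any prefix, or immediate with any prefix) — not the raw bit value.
off 0x00: read b9 a1 as little → 0xa1b9
  opcode bits[15:11]=0x14: adi/RI
  rd@[10:7]=0x3 ⇒ x3
  imm@[6:0]=0x39 ⇒ #57

x3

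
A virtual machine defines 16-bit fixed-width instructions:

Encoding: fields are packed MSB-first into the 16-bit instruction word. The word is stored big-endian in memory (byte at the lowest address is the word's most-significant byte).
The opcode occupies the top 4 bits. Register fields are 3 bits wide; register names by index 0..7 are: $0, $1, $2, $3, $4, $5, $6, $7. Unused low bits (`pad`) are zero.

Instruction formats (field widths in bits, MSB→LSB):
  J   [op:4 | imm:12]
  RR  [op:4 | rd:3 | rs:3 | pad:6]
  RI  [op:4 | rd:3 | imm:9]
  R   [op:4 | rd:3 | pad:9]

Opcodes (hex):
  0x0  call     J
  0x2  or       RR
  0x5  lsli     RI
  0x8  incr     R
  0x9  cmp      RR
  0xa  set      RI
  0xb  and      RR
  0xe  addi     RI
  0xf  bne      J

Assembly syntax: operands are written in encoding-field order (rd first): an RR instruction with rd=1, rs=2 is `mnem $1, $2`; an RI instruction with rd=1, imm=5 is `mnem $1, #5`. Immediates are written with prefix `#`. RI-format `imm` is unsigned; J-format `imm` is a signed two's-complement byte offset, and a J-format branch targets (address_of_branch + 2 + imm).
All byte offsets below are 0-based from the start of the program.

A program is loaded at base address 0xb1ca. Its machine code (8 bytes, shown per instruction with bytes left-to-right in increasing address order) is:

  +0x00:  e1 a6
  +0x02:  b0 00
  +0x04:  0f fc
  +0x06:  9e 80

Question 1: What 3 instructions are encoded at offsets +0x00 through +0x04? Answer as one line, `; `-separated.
off 0x00: read e1 a6 as big → 0xe1a6
  op=0xe1a6>>12=0xe ⇒ addi (RI)
  rd@[11:9]=0x0 ⇒ $0
  imm@[8:0]=0x1a6 ⇒ #422
off 0x02: read b0 00 as big → 0xb000
  op=0xb000>>12=0xb ⇒ and (RR)
  rd@[11:9]=0x0 ⇒ $0
  rs@[8:6]=0x0 ⇒ $0
off 0x04: read 0f fc as big → 0x0ffc
  op=0x0ffc>>12=0x0 ⇒ call (J)
  imm@[11:0]=0xffc (s12→-4) ⇒ #-4

addi $0, #422; and $0, $0; call #-4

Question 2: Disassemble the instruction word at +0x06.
@+06  big-endian(9e 80) = 0x9e80
  opcode bits[15:12]=0x9: cmp/RR
  rd@[11:9]=0x7 ⇒ $7
  rs@[8:6]=0x2 ⇒ $2

cmp $7, $2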